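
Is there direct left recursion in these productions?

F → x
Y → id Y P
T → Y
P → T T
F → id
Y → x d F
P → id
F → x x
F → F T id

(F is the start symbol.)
Direct left recursion occurs when N → N α for some non-terminal N (the right-hand side begins with the left-hand side itself).

F → x: starts with x
Y → id Y P: starts with id
T → Y: starts with Y
P → T T: starts with T
F → id: starts with id
Y → x d F: starts with x
P → id: starts with id
F → x x: starts with x
F → F T id: LEFT RECURSIVE (starts with F)

The grammar has direct left recursion on: F.

Answer: Yes, F is left-recursive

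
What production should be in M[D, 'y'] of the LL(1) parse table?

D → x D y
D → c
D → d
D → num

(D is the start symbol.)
To find M[D, 'y'], we find productions for D where 'y' is in the predict set (PREDICT(N → α) = (FIRST(α) \ {ε}) ∪ (FOLLOW(N) if α ⇒* ε)).

D → x D y: PREDICT = { 'x' }
D → c: PREDICT = { 'c' }
D → d: PREDICT = { 'd' }
D → num: PREDICT = { 'num' }

M[D, 'y'] is empty (no production applies)

Answer: Empty (error entry)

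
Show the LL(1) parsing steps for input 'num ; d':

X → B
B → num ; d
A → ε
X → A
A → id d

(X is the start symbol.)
LL(1) parsing maintains a stack (initially the start symbol over $) and the input. At each step: if the stack top is a terminal, match it against the current input token; if it is a non-terminal N, replace it with the RHS of M[N, lookahead] (the unique production whose predict set contains the lookahead).

Stack is shown with the top on the left.

Stack      Input      Action
----------------------------
X $        num ; d $  output X → B
B $        num ; d $  output B → num ; d
num ; d $  num ; d $  match 'num'
; d $      ; d $      match ';'
d $        d $        match 'd'
$          $          accept

The string is accepted.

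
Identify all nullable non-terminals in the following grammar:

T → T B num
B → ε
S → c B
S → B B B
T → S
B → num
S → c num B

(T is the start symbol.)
{ 'B', 'S', 'T' }

ε-productions: B → ε
So B is immediately nullable.
S → B B B: every symbol on the right is nullable, so S is nullable too.
T → S: every symbol on the right is nullable, so T is nullable too.
Every non-terminal is now nullable.
Nullable = { 'B', 'S', 'T' }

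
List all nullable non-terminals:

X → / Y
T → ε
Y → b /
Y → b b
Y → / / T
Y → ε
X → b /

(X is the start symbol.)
{ 'T', 'Y' }

ε-productions: T → ε, Y → ε
So T, Y are immediately nullable.
No further non-terminal can be added: every production for the remaining non-terminals contains a terminal or a non-nullable non-terminal.
Nullable = { 'T', 'Y' }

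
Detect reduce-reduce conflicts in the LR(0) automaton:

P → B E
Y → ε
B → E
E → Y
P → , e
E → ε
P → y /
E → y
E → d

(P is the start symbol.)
A reduce-reduce conflict occurs when an LR(0) state has two complete items [A → α .] and [B → β .] — both call for a reduction, and with no lookahead the parser cannot choose between them.

Augment with P' → P and build the canonical LR(0) collection (I0 = CLOSURE({[P' → . P]}), then GOTO on every symbol after a dot until no new states appear). It has 12 states:
  I0: { [B → . E], [E → . Y], [E → . d], [E → . y], [E → .], [P → . , e], [P → . B E], [P → . y /], [P' → . P], [Y → .] }  — shift, 2 reduces
  I1: { [P → , . e] }  — shift
  I2: { [E → . Y], [E → . d], [E → . y], [E → .], [P → B . E], [Y → .] }  — shift, 2 reduces
  I3: { [B → E .] }  — reduce
  I4: { [P' → P .] }  — accept
  I5: { [E → Y .] }  — reduce
  I6: { [E → d .] }  — reduce
  I7: { [E → y .], [P → y . /] }  — shift, reduce
  I8: { [P → y / .] }  — reduce
  I9: { [P → B E .] }  — reduce
  I10: { [E → y .] }  — reduce
  I11: { [P → , e .] }  — reduce

I0 contains complete items [E → .], [Y → .] — reduce-reduce conflict.
I2 contains complete items [E → .], [Y → .] — reduce-reduce conflict.

Answer: Yes — I0: [E → .] vs [Y → .]; I2: [E → .] vs [Y → .]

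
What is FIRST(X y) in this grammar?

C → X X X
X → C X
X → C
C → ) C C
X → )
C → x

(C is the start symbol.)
{ ')', 'x' }

FIRST sets of the non-terminals involved (from the grammar, by fixed-point iteration):
  FIRST(X) = { ')', 'x' }

To compute FIRST(X y), process the symbols left to right:
Symbol X is a non-terminal. Add FIRST(X) \ {ε} = { ')', 'x' }
X is not nullable (ε ∉ FIRST(X)), so stop here.
FIRST(X y) = { ')', 'x' }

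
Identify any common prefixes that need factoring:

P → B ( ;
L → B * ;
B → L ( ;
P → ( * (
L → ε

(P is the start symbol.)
Left-factoring is needed when two productions for the same non-terminal
share a common prefix on the right-hand side.

Productions for P:
  P → B ( ;
  P → ( * (
Productions for L:
  L → B * ;
  L → ε

No common prefixes found.

Answer: No, left-factoring is not needed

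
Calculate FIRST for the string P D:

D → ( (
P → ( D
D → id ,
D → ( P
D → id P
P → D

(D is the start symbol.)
FIRST sets of the non-terminals involved (from the grammar, by fixed-point iteration):
  FIRST(P) = { '(', 'id' }

To compute FIRST(P D), process the symbols left to right:
Symbol P is a non-terminal. Add FIRST(P) \ {ε} = { '(', 'id' }
P is not nullable (ε ∉ FIRST(P)), so stop here.
FIRST(P D) = { '(', 'id' }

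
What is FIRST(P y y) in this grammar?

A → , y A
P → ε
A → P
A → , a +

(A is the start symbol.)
{ 'y' }

FIRST sets of the non-terminals involved (from the grammar, by fixed-point iteration):
  FIRST(P) = { ε }

To compute FIRST(P y y), process the symbols left to right:
Symbol P is a non-terminal. Add FIRST(P) \ {ε} = { }
P is nullable (ε ∈ FIRST(P)), continue to the next symbol.
Symbol y is a terminal. Add 'y' and stop.
FIRST(P y y) = { 'y' }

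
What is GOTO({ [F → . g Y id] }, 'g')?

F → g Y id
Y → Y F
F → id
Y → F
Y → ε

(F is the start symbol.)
{ [F → . g Y id], [F → . id], [F → g . Y id], [Y → . F], [Y → . Y F], [Y → .] }

GOTO(I, 'g') = CLOSURE({ [A → αX.β] : [A → α.Xβ] ∈ I, X = 'g' })

Items with dot before 'g', with the dot advanced:
  [F → . g Y id] → [F → g . Y id]
Closure of the advanced items:
  [F → g . Y id] has the dot before Y: add [Y → . Y F], [Y → . F], [Y → .]
  [Y → . F] has the dot before F: add [F → . g Y id], [F → . id]

GOTO = { [F → . g Y id], [F → . id], [F → g . Y id], [Y → . F], [Y → . Y F], [Y → .] }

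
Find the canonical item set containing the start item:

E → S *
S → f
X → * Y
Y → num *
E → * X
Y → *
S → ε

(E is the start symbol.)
First, augment the grammar with E' → E
I₀ = CLOSURE({ [E' → . E] }):
  [E' → . E] has the dot before E: add [E → . S *], [E → . * X]
  [E → . S *] has the dot before S: add [S → . f], [S → .]
No further items can be added.

I₀ = { [E → . * X], [E → . S *], [E' → . E], [S → . f], [S → .] }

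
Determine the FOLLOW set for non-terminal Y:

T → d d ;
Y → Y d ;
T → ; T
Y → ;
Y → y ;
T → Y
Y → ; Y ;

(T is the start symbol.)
{ $, ';', 'd' }

To compute FOLLOW(Y), find every occurrence of Y on a right-hand side N → α Y β: add FIRST(β) \ {ε}, and if β is empty or nullable also add FOLLOW(N). Iterate to a fixed point.

In Y → Y d ;: Y is followed by d ';', add FIRST(d ';') \ {ε} = { 'd' }
In T → Y: Y is at the end, add FOLLOW(T)
In Y → ; Y ;: Y is followed by ';', add FIRST(';') \ {ε} = { ';' }

The FOLLOW sets referred to above (computed the same way, to a fixed point):
  FOLLOW(T) = { $ }

Taking the union: FOLLOW(Y) = { $, ';', 'd' }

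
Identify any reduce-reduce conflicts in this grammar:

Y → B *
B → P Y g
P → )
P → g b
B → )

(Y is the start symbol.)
Augment with Y' → Y and build the canonical LR(0) collection (I0 = CLOSURE({[Y' → . Y]}), then GOTO on every symbol after a dot until no new states appear). It has 10 states:
  I0: { [B → . )], [B → . P Y g], [P → . )], [P → . g b], [Y → . B *], [Y' → . Y] }  — shift
  I1: { [B → ) .], [P → ) .] }  — 2 reduces
  I2: { [Y → B . *] }  — shift
  I3: { [B → . )], [B → . P Y g], [B → P . Y g], [P → . )], [P → . g b], [Y → . B *] }  — shift
  I4: { [Y' → Y .] }  — accept
  I5: { [P → g . b] }  — shift
  I6: { [P → g b .] }  — reduce
  I7: { [B → P Y . g] }  — shift
  I8: { [B → P Y g .] }  — reduce
  I9: { [Y → B * .] }  — reduce

I1 contains complete items [B → ) .], [P → ) .] — reduce-reduce conflict.

Answer: Yes — I1: [B → ) .] vs [P → ) .]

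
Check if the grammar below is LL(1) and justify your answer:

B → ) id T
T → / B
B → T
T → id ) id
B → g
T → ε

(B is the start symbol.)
Relevant sets:
  FIRST(T) = { '/', 'id', ε }
  FOLLOW(B) = { $ }
  FOLLOW(T) = { $ }

For B:
  PREDICT(B → ')' id T) = { ')' }
  PREDICT(B → T) = { $, '/', 'id' }
  PREDICT(B → g) = { 'g' }
For T:
  PREDICT(T → '/' B) = { '/' }
  PREDICT(T → id ')' id) = { 'id' }
  PREDICT(T → ε) = { $ }

All predict sets are disjoint. The grammar IS LL(1).

Answer: Yes, the grammar is LL(1).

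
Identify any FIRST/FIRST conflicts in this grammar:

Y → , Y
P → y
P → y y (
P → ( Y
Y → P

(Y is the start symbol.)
A FIRST/FIRST conflict occurs when two productions N → α and N → β for the same non-terminal have FIRST(α) ∩ FIRST(β) ≠ ∅ (with ε ∈ FIRST of a nullable right-hand side, so two nullable alternatives also conflict).

FIRST sets of the non-terminals at (or reachable through a nullable prefix from) the front of some alternative:
  FIRST(P) = { '(', 'y' }

Productions for Y:
  Y → , Y: FIRST = { ',' }
  Y → P: FIRST = { '(', 'y' }
Productions for P:
  P → y: FIRST = { 'y' }
  P → y y (: FIRST = { 'y' }
  P → ( Y: FIRST = { '(' }

Conflict for P: P → y and P → y y (
  Overlap: { 'y' }

Answer: Yes. P → y / P → y y '(' on { 'y' }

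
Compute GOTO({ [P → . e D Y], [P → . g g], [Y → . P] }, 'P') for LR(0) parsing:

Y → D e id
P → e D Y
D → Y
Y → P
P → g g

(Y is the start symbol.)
GOTO(I, 'P') = CLOSURE({ [A → αX.β] : [A → α.Xβ] ∈ I, X = 'P' })

Items with dot before 'P', with the dot advanced:
  [Y → . P] → [Y → P .]
Closure adds nothing (no advanced item has the dot before a non-terminal).

GOTO = { [Y → P .] }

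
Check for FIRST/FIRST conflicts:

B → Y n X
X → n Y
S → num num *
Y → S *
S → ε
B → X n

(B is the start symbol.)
No FIRST/FIRST conflicts.

A FIRST/FIRST conflict occurs when two productions N → α and N → β for the same non-terminal have FIRST(α) ∩ FIRST(β) ≠ ∅ (with ε ∈ FIRST of a nullable right-hand side, so two nullable alternatives also conflict).

FIRST sets of the non-terminals at (or reachable through a nullable prefix from) the front of some alternative:
  FIRST(Y) = { '*', 'num' }
  FIRST(X) = { 'n' }

Productions for B:
  B → Y n X: FIRST = { '*', 'num' }
  B → X n: FIRST = { 'n' }
Productions for S:
  S → num num *: FIRST = { 'num' }
  S → ε: FIRST = { ε }
X, Y have only one production, so no FIRST/FIRST conflict is possible there.

All alternatives of each non-terminal have pairwise disjoint FIRST sets.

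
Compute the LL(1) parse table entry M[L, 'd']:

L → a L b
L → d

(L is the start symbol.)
L → d

To find M[L, 'd'], we find productions for L where 'd' is in the predict set (PREDICT(N → α) = (FIRST(α) \ {ε}) ∪ (FOLLOW(N) if α ⇒* ε)).

L → a L b: PREDICT = { 'a' }
L → d: PREDICT = { 'd' }
  'd' is in predict set, so this production goes in M[L, 'd']

M[L, 'd'] = L → d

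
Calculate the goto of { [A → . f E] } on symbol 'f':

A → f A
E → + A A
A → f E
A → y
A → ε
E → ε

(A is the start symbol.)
{ [A → f . E], [E → . + A A], [E → .] }

GOTO(I, 'f') = CLOSURE({ [A → αX.β] : [A → α.Xβ] ∈ I, X = 'f' })

Items with dot before 'f', with the dot advanced:
  [A → . f E] → [A → f . E]
Closure of the advanced items:
  [A → f . E] has the dot before E: add [E → . + A A], [E → .]

GOTO = { [A → f . E], [E → . + A A], [E → .] }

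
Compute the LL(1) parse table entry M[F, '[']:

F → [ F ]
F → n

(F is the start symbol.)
F → [ F ]

To find M[F, '['], we find productions for F where '[' is in the predict set (PREDICT(N → α) = (FIRST(α) \ {ε}) ∪ (FOLLOW(N) if α ⇒* ε)).

F → [ F ]: PREDICT = { '[' }
  '[' is in predict set, so this production goes in M[F, '[']
F → n: PREDICT = { 'n' }

M[F, '['] = F → [ F ]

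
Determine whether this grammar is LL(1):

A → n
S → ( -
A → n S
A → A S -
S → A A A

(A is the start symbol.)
Relevant sets:
  FIRST(A) = { 'n' }

For A:
  PREDICT(A → n) = { 'n' }
  PREDICT(A → n S) = { 'n' }
  PREDICT(A → A S '-') = { 'n' }
For S:
  PREDICT(S → '(' '-') = { '(' }
  PREDICT(S → A A A) = { 'n' }

Conflict found: Predict set conflict for A: { 'n' }
The grammar is NOT LL(1).

Answer: No. Predict set conflict for A: { 'n' }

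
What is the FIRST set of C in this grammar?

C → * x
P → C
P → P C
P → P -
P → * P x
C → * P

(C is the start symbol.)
From C → * x:
  - '*' is a terminal: add '*' and stop
From C → * P:
  - '*' is a terminal: add '*' and stop

Collecting: FIRST(C) = { '*' }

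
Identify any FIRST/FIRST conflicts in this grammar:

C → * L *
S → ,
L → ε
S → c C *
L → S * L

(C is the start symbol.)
A FIRST/FIRST conflict occurs when two productions N → α and N → β for the same non-terminal have FIRST(α) ∩ FIRST(β) ≠ ∅ (with ε ∈ FIRST of a nullable right-hand side, so two nullable alternatives also conflict).

FIRST sets of the non-terminals at (or reachable through a nullable prefix from) the front of some alternative:
  FIRST(S) = { ',', 'c' }

Productions for S:
  S → ,: FIRST = { ',' }
  S → c C *: FIRST = { 'c' }
Productions for L:
  L → ε: FIRST = { ε }
  L → S * L: FIRST = { ',', 'c' }
C has only one production, so no FIRST/FIRST conflict is possible there.

All alternatives of each non-terminal have pairwise disjoint FIRST sets.

Answer: No FIRST/FIRST conflicts.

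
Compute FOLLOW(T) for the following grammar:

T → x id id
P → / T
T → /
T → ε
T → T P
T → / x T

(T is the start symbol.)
T is the start symbol, so $ ∈ FOLLOW(T).
In P → / T: T is at the end, add FOLLOW(P)
In T → T P: T is followed by P, add FIRST(P) \ {ε} = { '/' }
In T → / x T: T is at the end; this adds FOLLOW(T) to itself — nothing new

The FOLLOW sets referred to above (computed the same way, to a fixed point):
  FOLLOW(P) = { $, '/' }

Taking the union: FOLLOW(T) = { $, '/' }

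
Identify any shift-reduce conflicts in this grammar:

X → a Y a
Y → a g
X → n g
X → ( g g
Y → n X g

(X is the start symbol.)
A shift-reduce conflict occurs when an LR(0) state has both:
  - a complete (reduce) item [A → α .] (dot at the end), and
  - a shift item [B → β . c γ] (dot before a terminal).

Augment with X' → X and build the canonical LR(0) collection (I0 = CLOSURE({[X' → . X]}), then GOTO on every symbol after a dot until no new states appear). It has 15 states:
  I0: { [X → . ( g g], [X → . a Y a], [X → . n g], [X' → . X] }  — shift
  I1: { [X → ( . g g] }  — shift
  I2: { [X' → X .] }  — accept
  I3: { [X → a . Y a], [Y → . a g], [Y → . n X g] }  — shift
  I4: { [X → n . g] }  — shift
  I5: { [X → n g .] }  — reduce
  I6: { [X → a Y . a] }  — shift
  I7: { [Y → a . g] }  — shift
  I8: { [X → . ( g g], [X → . a Y a], [X → . n g], [Y → n . X g] }  — shift
  I9: { [Y → n X . g] }  — shift
  I10: { [Y → n X g .] }  — reduce
  I11: { [Y → a g .] }  — reduce
  I12: { [X → a Y a .] }  — reduce
  I13: { [X → ( g . g] }  — shift
  I14: { [X → ( g g .] }  — reduce

No state contains both a complete item and a shift item.

Answer: No shift-reduce conflicts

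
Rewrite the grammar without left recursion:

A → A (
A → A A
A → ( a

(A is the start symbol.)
A → ( a A'
A' → ( A'
A' → A A'
A' → ε

A is directly left-recursive. The standard transformation for
  A → A α₁ | ... | A α_m | β₁ | ... | β_n
is
  A  → β₁ A' | ... | β_n A'
  A' → α₁ A' | ... | α_m A' | ε

A → ( a becomes A → ( a A'
A → A ( becomes A' → ( A'
A → A A becomes A' → A A'
Add A' → ε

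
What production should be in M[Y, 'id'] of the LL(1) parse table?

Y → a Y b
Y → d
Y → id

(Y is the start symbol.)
Y → id

To find M[Y, 'id'], we find productions for Y where 'id' is in the predict set (PREDICT(N → α) = (FIRST(α) \ {ε}) ∪ (FOLLOW(N) if α ⇒* ε)).

Y → a Y b: PREDICT = { 'a' }
Y → d: PREDICT = { 'd' }
Y → id: PREDICT = { 'id' }
  'id' is in predict set, so this production goes in M[Y, 'id']

M[Y, 'id'] = Y → id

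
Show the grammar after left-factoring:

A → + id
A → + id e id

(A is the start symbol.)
A → + id A'
A' → ε
A' → e id

Left-factoring transforms A → αβ₁ | αβ₂ into A → αA' and A' → β₁ | β₂
(α is the longest common prefix among the alternatives). Repeat until
no nonterminal has two alternatives with a common prefix.

Round 1: A has alternatives sharing prefix '+ id'. Introduce A': A → + id A'
  Add: A' → ε
  Add: A' → e id

No remaining common prefixes — done.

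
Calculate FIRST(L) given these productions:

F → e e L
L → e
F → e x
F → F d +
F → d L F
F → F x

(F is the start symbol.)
{ 'e' }

From L → e:
  - e is a terminal: add 'e' and stop

Collecting: FIRST(L) = { 'e' }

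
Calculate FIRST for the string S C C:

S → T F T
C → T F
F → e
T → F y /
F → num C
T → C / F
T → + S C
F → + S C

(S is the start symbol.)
{ '+', 'e', 'num' }

FIRST sets of the non-terminals involved (from the grammar, by fixed-point iteration):
  FIRST(S) = { '+', 'e', 'num' }

To compute FIRST(S C C), process the symbols left to right:
Symbol S is a non-terminal. Add FIRST(S) \ {ε} = { '+', 'e', 'num' }
S is not nullable (ε ∉ FIRST(S)), so stop here.
FIRST(S C C) = { '+', 'e', 'num' }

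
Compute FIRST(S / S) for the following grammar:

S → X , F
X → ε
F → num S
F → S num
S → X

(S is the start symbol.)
FIRST sets of the non-terminals involved (from the grammar, by fixed-point iteration):
  FIRST(S) = { ',', ε }

To compute FIRST(S / S), process the symbols left to right:
Symbol S is a non-terminal. Add FIRST(S) \ {ε} = { ',' }
S is nullable (ε ∈ FIRST(S)), continue to the next symbol.
Symbol / is a terminal. Add '/' and stop.
FIRST(S / S) = { ',', '/' }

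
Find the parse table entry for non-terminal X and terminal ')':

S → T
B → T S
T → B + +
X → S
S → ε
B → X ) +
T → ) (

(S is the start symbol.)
To find M[X, ')'], we find productions for X where ')' is in the predict set (PREDICT(N → α) = (FIRST(α) \ {ε}) ∪ (FOLLOW(N) if α ⇒* ε)).

Relevant sets:
  FIRST(S) = { ')', ε }
  FOLLOW(X) = { ')' }

X → S: PREDICT = { ')' }
  ')' is in predict set, so this production goes in M[X, ')']

M[X, ')'] = X → S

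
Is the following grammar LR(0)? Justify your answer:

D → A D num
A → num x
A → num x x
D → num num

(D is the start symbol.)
No. Shift-reduce conflict between [A → num x .] and [A → num x . x]

Augment with D' → D and build the canonical LR(0) collection (I0 = CLOSURE({[D' → . D]}), then GOTO on every symbol after a dot until no new states appear). It has 9 states:
  I0: { [A → . num x x], [A → . num x], [D → . A D num], [D → . num num], [D' → . D] }  — shift
  I1: { [A → . num x x], [A → . num x], [D → . A D num], [D → . num num], [D → A . D num] }  — shift
  I2: { [D' → D .] }  — accept
  I3: { [A → num . x x], [A → num . x], [D → num . num] }  — shift
  I4: { [D → num num .] }  — reduce
  I5: { [A → num x . x], [A → num x .] }  — shift, reduce
  I6: { [A → num x x .] }  — reduce
  I7: { [D → A D . num] }  — shift
  I8: { [D → A D num .] }  — reduce

Conflict in state I5:
  Shift-reduce conflict between [A → num x .] and [A → num x . x]
So the grammar is NOT LR(0).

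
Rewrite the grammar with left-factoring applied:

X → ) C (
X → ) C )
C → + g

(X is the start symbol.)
Left-factoring transforms A → αβ₁ | αβ₂ into A → αA' and A' → β₁ | β₂
(α is the longest common prefix among the alternatives). Repeat until
no nonterminal has two alternatives with a common prefix.

Round 1: X has alternatives sharing prefix ') C'. Introduce X': X → ) C X'
  Add: X' → (
  Add: X' → )

No remaining common prefixes — done.

Resulting grammar:
X → ) C X'
X' → (
X' → )
C → + g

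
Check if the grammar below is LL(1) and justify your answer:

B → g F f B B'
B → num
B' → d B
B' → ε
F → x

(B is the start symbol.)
A grammar is LL(1) if for each non-terminal N with multiple productions, the predict sets of those productions are pairwise disjoint, where PREDICT(N → α) = (FIRST(α) \ {ε}) ∪ (FOLLOW(N) if α ⇒* ε).

Relevant sets:
  FOLLOW(B') = { $, 'd' }

For B:
  PREDICT(B → g F f B B') = { 'g' }
  PREDICT(B → num) = { 'num' }
For B':
  PREDICT(B' → d B) = { 'd' }
  PREDICT(B' → ε) = { $, 'd' }
F has a single production, so nothing to check there.

Conflict found: Predict set conflict for B': { 'd' }
The grammar is NOT LL(1).

Answer: No. Predict set conflict for B': { 'd' }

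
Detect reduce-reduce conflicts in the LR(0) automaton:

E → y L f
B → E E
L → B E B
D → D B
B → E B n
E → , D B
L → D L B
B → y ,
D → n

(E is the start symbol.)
A reduce-reduce conflict occurs when an LR(0) state has two complete items [A → α .] and [B → β .] — both call for a reduction, and with no lookahead the parser cannot choose between them.

Augment with E' → E and build the canonical LR(0) collection (I0 = CLOSURE({[E' → . E]}), then GOTO on every symbol after a dot until no new states appear). It has 22 states:
  I0: { [E → . , D B], [E → . y L f], [E' → . E] }  — shift
  I1: { [D → . D B], [D → . n], [E → , . D B] }  — shift
  I2: { [E' → E .] }  — accept
  I3: { [B → . E B n], [B → . E E], [B → . y ,], [D → . D B], [D → . n], [E → . , D B], [E → . y L f], [E → y . L f], [L → . B E B], [L → . D L B] }  — shift
  I4: { [E → . , D B], [E → . y L f], [L → B . E B] }  — shift
  I5: { [B → . E B n], [B → . E E], [B → . y ,], [D → . D B], [D → . n], [D → D . B], [E → . , D B], [E → . y L f], [L → . B E B], [L → . D L B], [L → D . L B] }  — shift
  I6: { [B → . E B n], [B → . E E], [B → . y ,], [B → E . B n], [B → E . E], [E → . , D B], [E → . y L f] }  — shift
  I7: { [E → y L . f] }  — shift
  I8: { [D → n .] }  — reduce
  I9: { [B → . E B n], [B → . E E], [B → . y ,], [B → y . ,], [D → . D B], [D → . n], [E → . , D B], [E → . y L f], [E → y . L f], [L → . B E B], [L → . D L B] }  — shift
  I10: { [B → y , .], [D → . D B], [D → . n], [E → , . D B] }  — shift, reduce
  I11: { [B → . E B n], [B → . E E], [B → . y ,], [D → D . B], [E → , D . B], [E → . , D B], [E → . y L f] }  — shift
  I12: { [D → D B .], [E → , D B .] }  — 2 reduces
  I13: { [E → y L f .] }  — reduce
  I14: { [B → E B . n] }  — shift
  I15: { [B → . E B n], [B → . E E], [B → . y ,], [B → E . B n], [B → E . E], [B → E E .], [E → . , D B], [E → . y L f] }  — shift, reduce
  I16: { [B → E B n .] }  — reduce
  I17: { [D → D B .], [E → . , D B], [E → . y L f], [L → B . E B] }  — shift, reduce
  I18: { [B → . E B n], [B → . E E], [B → . y ,], [E → . , D B], [E → . y L f], [L → D L . B] }  — shift
  I19: { [L → D L B .] }  — reduce
  I20: { [B → . E B n], [B → . E E], [B → . y ,], [E → . , D B], [E → . y L f], [L → B E . B] }  — shift
  I21: { [L → B E B .] }  — reduce

I12 contains complete items [D → D B .], [E → , D B .] — reduce-reduce conflict.

Answer: Yes — I12: [D → D B .] vs [E → , D B .]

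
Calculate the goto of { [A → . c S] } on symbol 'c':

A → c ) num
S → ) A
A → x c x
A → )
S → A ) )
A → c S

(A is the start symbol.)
GOTO(I, 'c') = CLOSURE({ [A → αX.β] : [A → α.Xβ] ∈ I, X = 'c' })

Items with dot before 'c', with the dot advanced:
  [A → . c S] → [A → c . S]
Closure of the advanced items:
  [A → c . S] has the dot before S: add [S → . ) A], [S → . A ) )]
  [S → . A ) )] has the dot before A: add [A → . c ) num], [A → . x c x], [A → . )], [A → . c S]

GOTO = { [A → . )], [A → . c ) num], [A → . c S], [A → . x c x], [A → c . S], [S → . ) A], [S → . A ) )] }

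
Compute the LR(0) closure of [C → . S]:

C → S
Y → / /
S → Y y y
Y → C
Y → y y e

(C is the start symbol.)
To compute CLOSURE, for each item [A → α.Bβ] where B is a non-terminal, add [B → .γ] for all productions B → γ; repeat for the newly added items until nothing changes.

Start with: [C → . S]
  [C → . S] has the dot before S: add [S → . Y y y]
  [S → . Y y y] has the dot before Y: add [Y → . / /], [Y → . C], [Y → . y y e]
  [Y → . C] has the dot before C: all C-items already present
No further items can be added.

CLOSURE = { [C → . S], [S → . Y y y], [Y → . / /], [Y → . C], [Y → . y y e] }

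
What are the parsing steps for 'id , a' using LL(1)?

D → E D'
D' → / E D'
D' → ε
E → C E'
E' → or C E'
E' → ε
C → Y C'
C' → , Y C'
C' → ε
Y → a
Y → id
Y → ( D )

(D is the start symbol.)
Stack is shown with the top on the left.

Stack           Input     Action
--------------------------------
D $             id , a $  output D → E D'
E D' $          id , a $  output E → C E'
C E' D' $       id , a $  output C → Y C'
Y C' E' D' $    id , a $  output Y → id
id C' E' D' $   id , a $  match 'id'
C' E' D' $      , a $     output C' → , Y C'
, Y C' E' D' $  , a $     match ','
Y C' E' D' $    a $       output Y → a
a C' E' D' $    a $       match 'a'
C' E' D' $      $         output C' → ε
E' D' $         $         output E' → ε
D' $            $         output D' → ε
$               $         accept

The string is accepted.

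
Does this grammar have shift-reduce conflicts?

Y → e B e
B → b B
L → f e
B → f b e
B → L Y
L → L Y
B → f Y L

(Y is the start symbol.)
Yes — I9: [L → f e .] vs [B → . b B]; I11: [B → f Y L .] vs [Y → . e B e]

Augment with Y' → Y and build the canonical LR(0) collection (I0 = CLOSURE({[Y' → . Y]}), then GOTO on every symbol after a dot until no new states appear). It has 18 states:
  I0: { [Y → . e B e], [Y' → . Y] }  — shift
  I1: { [Y' → Y .] }  — accept
  I2: { [B → . L Y], [B → . b B], [B → . f Y L], [B → . f b e], [L → . L Y], [L → . f e], [Y → e . B e] }  — shift
  I3: { [Y → e B . e] }  — shift
  I4: { [B → L . Y], [L → L . Y], [Y → . e B e] }  — shift
  I5: { [B → . L Y], [B → . b B], [B → . f Y L], [B → . f b e], [B → b . B], [L → . L Y], [L → . f e] }  — shift
  I6: { [B → f . Y L], [B → f . b e], [L → f . e], [Y → . e B e] }  — shift
  I7: { [B → f Y . L], [L → . L Y], [L → . f e] }  — shift
  I8: { [B → f b . e] }  — shift
  I9: { [B → . L Y], [B → . b B], [B → . f Y L], [B → . f b e], [L → . L Y], [L → . f e], [L → f e .], [Y → e . B e] }  — shift, reduce
  I10: { [B → f b e .] }  — reduce
  I11: { [B → f Y L .], [L → L . Y], [Y → . e B e] }  — shift, reduce
  I12: { [L → f . e] }  — shift
  I13: { [L → f e .] }  — reduce
  I14: { [L → L Y .] }  — reduce
  I15: { [B → b B .] }  — reduce
  I16: { [B → L Y .], [L → L Y .] }  — 2 reduces
  I17: { [Y → e B e .] }  — reduce

I9 contains reduce item [L → f e .] and shift items [B → . b B], [B → . f Y L], [B → . f b e], [L → . f e] — shift-reduce conflict.
I11 contains reduce item [B → f Y L .] and shift item [Y → . e B e] — shift-reduce conflict.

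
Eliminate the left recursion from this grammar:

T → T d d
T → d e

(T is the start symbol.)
T is directly left-recursive. The standard transformation for
  A → A α₁ | ... | A α_m | β₁ | ... | β_n
is
  A  → β₁ A' | ... | β_n A'
  A' → α₁ A' | ... | α_m A' | ε

T → d e becomes T → d e T'
T → T d d becomes T' → d d T'
Add T' → ε

Resulting grammar:
T → d e T'
T' → d d T'
T' → ε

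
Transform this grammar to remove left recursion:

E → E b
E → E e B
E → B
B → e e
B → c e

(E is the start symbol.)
E → B E'
E' → b E'
E' → e B E'
E' → ε
B → e e
B → c e

E is directly left-recursive. The standard transformation for
  A → A α₁ | ... | A α_m | β₁ | ... | β_n
is
  A  → β₁ A' | ... | β_n A'
  A' → α₁ A' | ... | α_m A' | ε

E → B becomes E → B E'
E → E b becomes E' → b E'
E → E e B becomes E' → e B E'
Add E' → ε

Productions for other non-terminals are unchanged:
  B → e e
  B → c e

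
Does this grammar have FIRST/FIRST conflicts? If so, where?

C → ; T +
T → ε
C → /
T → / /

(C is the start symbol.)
Productions for C:
  C → ; T +: FIRST = { ';' }
  C → /: FIRST = { '/' }
Productions for T:
  T → ε: FIRST = { ε }
  T → / /: FIRST = { '/' }

All alternatives of each non-terminal have pairwise disjoint FIRST sets.

Answer: No FIRST/FIRST conflicts.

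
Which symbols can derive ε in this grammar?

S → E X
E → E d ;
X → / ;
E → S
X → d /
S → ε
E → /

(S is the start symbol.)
{ 'E', 'S' }

ε-productions: S → ε
So S is immediately nullable.
E → S: every symbol on the right is nullable, so E is nullable too.
No further non-terminal can be added: every production for the remaining non-terminals contains a terminal or a non-nullable non-terminal.
Nullable = { 'E', 'S' }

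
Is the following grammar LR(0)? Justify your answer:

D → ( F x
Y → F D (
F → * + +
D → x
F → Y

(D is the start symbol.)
No. Reduce-reduce conflict: [D → ( F x .] and [D → x .]

A grammar is LR(0) if no state in the canonical LR(0) collection has:
  - both a shift item (dot before a terminal) and a complete item (shift-reduce conflict), or
  - two or more complete items (reduce-reduce conflict; the accept item [D' → D .] counts as a complete item here).

Augment with D' → D and build the canonical LR(0) collection (I0 = CLOSURE({[D' → . D]}), then GOTO on every symbol after a dot until no new states appear). It has 12 states:
  I0: { [D → . ( F x], [D → . x], [D' → . D] }  — shift
  I1: { [D → ( . F x], [F → . * + +], [F → . Y], [Y → . F D (] }  — shift
  I2: { [D' → D .] }  — accept
  I3: { [D → x .] }  — reduce
  I4: { [F → * . + +] }  — shift
  I5: { [D → ( F . x], [D → . ( F x], [D → . x], [Y → F . D (] }  — shift
  I6: { [F → Y .] }  — reduce
  I7: { [Y → F D . (] }  — shift
  I8: { [D → ( F x .], [D → x .] }  — 2 reduces
  I9: { [Y → F D ( .] }  — reduce
  I10: { [F → * + . +] }  — shift
  I11: { [F → * + + .] }  — reduce

Conflict in state I8:
  Reduce-reduce conflict: [D → ( F x .] and [D → x .]
So the grammar is NOT LR(0).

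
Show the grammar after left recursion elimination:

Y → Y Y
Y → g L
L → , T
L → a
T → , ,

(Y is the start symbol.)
Y is directly left-recursive. The standard transformation for
  A → A α₁ | ... | A α_m | β₁ | ... | β_n
is
  A  → β₁ A' | ... | β_n A'
  A' → α₁ A' | ... | α_m A' | ε

Y → g L becomes Y → g L Y'
Y → Y Y becomes Y' → Y Y'
Add Y' → ε

Productions for other non-terminals are unchanged:
  L → , T
  L → a
  T → , ,

Resulting grammar:
Y → g L Y'
Y' → Y Y'
Y' → ε
L → , T
L → a
T → , ,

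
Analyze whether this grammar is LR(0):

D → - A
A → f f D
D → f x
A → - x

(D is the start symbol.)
A grammar is LR(0) if no state in the canonical LR(0) collection has:
  - both a shift item (dot before a terminal) and a complete item (shift-reduce conflict), or
  - two or more complete items (reduce-reduce conflict; the accept item [D' → D .] counts as a complete item here).

Augment with D' → D and build the canonical LR(0) collection (I0 = CLOSURE({[D' → . D]}), then GOTO on every symbol after a dot until no new states appear). It has 11 states:
  I0: { [D → . - A], [D → . f x], [D' → . D] }  — shift
  I1: { [A → . - x], [A → . f f D], [D → - . A] }  — shift
  I2: { [D' → D .] }  — accept
  I3: { [D → f . x] }  — shift
  I4: { [D → f x .] }  — reduce
  I5: { [A → - . x] }  — shift
  I6: { [D → - A .] }  — reduce
  I7: { [A → f . f D] }  — shift
  I8: { [A → f f . D], [D → . - A], [D → . f x] }  — shift
  I9: { [A → f f D .] }  — reduce
  I10: { [A → - x .] }  — reduce

Every state is either a pure shift/goto state or contains exactly one complete item and nothing to shift — no conflicts. The grammar is LR(0).

Answer: Yes, the grammar is LR(0)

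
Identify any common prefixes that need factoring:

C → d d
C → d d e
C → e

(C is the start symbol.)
Yes, C has productions with common prefix 'd d'

Left-factoring is needed when two productions for the same non-terminal
share a common prefix on the right-hand side.

Productions for C:
  C → d d
  C → d d e
  C → e

Found common prefix 'd d' in productions for C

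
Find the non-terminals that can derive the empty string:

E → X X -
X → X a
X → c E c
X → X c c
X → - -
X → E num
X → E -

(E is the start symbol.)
A non-terminal is nullable if it can derive ε (the empty string): either it has an ε-production, or it has a production whose right-hand side consists entirely of nullable non-terminals.

There are no ε-productions, so no non-terminal can derive ε.
No non-terminals are nullable.

Answer: None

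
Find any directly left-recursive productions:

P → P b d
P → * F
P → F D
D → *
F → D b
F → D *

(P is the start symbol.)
Yes, P is left-recursive

Direct left recursion occurs when N → N α for some non-terminal N (the right-hand side begins with the left-hand side itself).

P → P b d: LEFT RECURSIVE (starts with P)
P → * F: starts with '*'
P → F D: starts with F
D → *: starts with '*'
F → D b: starts with D
F → D *: starts with D

The grammar has direct left recursion on: P.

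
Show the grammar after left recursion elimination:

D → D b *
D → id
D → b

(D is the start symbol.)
D is directly left-recursive. The standard transformation for
  A → A α₁ | ... | A α_m | β₁ | ... | β_n
is
  A  → β₁ A' | ... | β_n A'
  A' → α₁ A' | ... | α_m A' | ε

D → id becomes D → id D'
D → b becomes D → b D'
D → D b * becomes D' → b * D'
Add D' → ε

Resulting grammar:
D → id D'
D → b D'
D' → b * D'
D' → ε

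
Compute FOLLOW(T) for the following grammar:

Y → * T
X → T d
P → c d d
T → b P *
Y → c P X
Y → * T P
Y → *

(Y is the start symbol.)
{ $, 'c', 'd' }

In Y → * T: T is at the end, add FOLLOW(Y)
In X → T d: T is followed by d, add FIRST(d) \ {ε} = { 'd' }
In Y → * T P: T is followed by P, add FIRST(P) \ {ε} = { 'c' }

The FOLLOW sets referred to above (computed the same way, to a fixed point):
  FOLLOW(Y) = { $ }

Taking the union: FOLLOW(T) = { $, 'c', 'd' }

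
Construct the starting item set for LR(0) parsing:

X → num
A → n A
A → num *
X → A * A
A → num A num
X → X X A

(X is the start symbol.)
{ [A → . n A], [A → . num *], [A → . num A num], [X → . A * A], [X → . X X A], [X → . num], [X' → . X] }

First, augment the grammar with X' → X
I₀ = CLOSURE({ [X' → . X] }):
  [X' → . X] has the dot before X: add [X → . num], [X → . A * A], [X → . X X A]
  [X → . A * A] has the dot before A: add [A → . n A], [A → . num *], [A → . num A num]
No further items can be added.

I₀ = { [A → . n A], [A → . num *], [A → . num A num], [X → . A * A], [X → . X X A], [X → . num], [X' → . X] }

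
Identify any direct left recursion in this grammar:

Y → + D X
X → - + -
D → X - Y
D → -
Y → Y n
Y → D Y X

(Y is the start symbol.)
Direct left recursion occurs when N → N α for some non-terminal N (the right-hand side begins with the left-hand side itself).

Y → + D X: starts with '+'
X → - + -: starts with '-'
D → X - Y: starts with X
D → -: starts with '-'
Y → Y n: LEFT RECURSIVE (starts with Y)
Y → D Y X: starts with D

The grammar has direct left recursion on: Y.

Answer: Yes, Y is left-recursive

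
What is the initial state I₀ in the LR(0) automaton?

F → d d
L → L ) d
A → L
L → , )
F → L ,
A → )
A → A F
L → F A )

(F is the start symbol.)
{ [F → . L ,], [F → . d d], [F' → . F], [L → . , )], [L → . F A )], [L → . L ) d] }

First, augment the grammar with F' → F
I₀ = CLOSURE({ [F' → . F] }):
  [F' → . F] has the dot before F: add [F → . d d], [F → . L ,]
  [F → . L ,] has the dot before L: add [L → . L ) d], [L → . , )], [L → . F A )]
No further items can be added.

I₀ = { [F → . L ,], [F → . d d], [F' → . F], [L → . , )], [L → . F A )], [L → . L ) d] }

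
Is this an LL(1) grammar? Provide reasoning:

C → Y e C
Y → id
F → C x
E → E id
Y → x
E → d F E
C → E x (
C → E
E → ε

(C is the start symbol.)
Relevant sets:
  FIRST(Y) = { 'id', 'x' }
  FIRST(E) = { 'd', 'id', ε }
  FOLLOW(C) = { $, 'x' }
  FOLLOW(E) = { $, 'id', 'x' }

For C:
  PREDICT(C → Y e C) = { 'id', 'x' }
  PREDICT(C → E x '(') = { 'd', 'id', 'x' }
  PREDICT(C → E) = { $, 'd', 'id', 'x' }
For Y:
  PREDICT(Y → id) = { 'id' }
  PREDICT(Y → x) = { 'x' }
For E:
  PREDICT(E → E id) = { 'd', 'id' }
  PREDICT(E → d F E) = { 'd' }
  PREDICT(E → ε) = { $, 'id', 'x' }
F has a single production, so nothing to check there.

Conflict found: Predict set conflict for C: { 'id', 'x' }
The grammar is NOT LL(1).

Answer: No. Predict set conflict for C: { 'id', 'x' }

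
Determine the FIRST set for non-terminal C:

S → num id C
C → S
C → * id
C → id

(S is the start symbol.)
To compute FIRST(C), examine every production with C on the left-hand side, reading each right-hand side left to right until a non-nullable symbol is reached.

FIRST sets of the other non-terminals involved (by the same procedure, iterated to a fixed point):
  FIRST(S) = { 'num' }

From C → S:
  - S is a non-terminal: add FIRST(S) \ {ε} = { 'num' }
    S is not nullable, so stop
From C → * id:
  - '*' is a terminal: add '*' and stop
From C → id:
  - id is a terminal: add 'id' and stop

Collecting: FIRST(C) = { '*', 'id', 'num' }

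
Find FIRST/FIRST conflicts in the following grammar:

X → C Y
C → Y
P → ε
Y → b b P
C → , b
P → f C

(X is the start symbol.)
FIRST sets of the non-terminals at (or reachable through a nullable prefix from) the front of some alternative:
  FIRST(Y) = { 'b' }

Productions for C:
  C → Y: FIRST = { 'b' }
  C → , b: FIRST = { ',' }
Productions for P:
  P → ε: FIRST = { ε }
  P → f C: FIRST = { 'f' }
X, Y have only one production, so no FIRST/FIRST conflict is possible there.

All alternatives of each non-terminal have pairwise disjoint FIRST sets.

Answer: No FIRST/FIRST conflicts.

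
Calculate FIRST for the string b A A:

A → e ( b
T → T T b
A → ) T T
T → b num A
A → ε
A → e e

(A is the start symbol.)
{ 'b' }

To compute FIRST(b A A), process the symbols left to right:
Symbol b is a terminal. Add 'b' and stop.
FIRST(b A A) = { 'b' }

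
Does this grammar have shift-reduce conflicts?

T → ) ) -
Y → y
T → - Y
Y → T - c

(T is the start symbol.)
No shift-reduce conflicts

Augment with T' → T and build the canonical LR(0) collection (I0 = CLOSURE({[T' → . T]}), then GOTO on every symbol after a dot until no new states appear). It has 11 states:
  I0: { [T → . ) ) -], [T → . - Y], [T' → . T] }  — shift
  I1: { [T → ) . ) -] }  — shift
  I2: { [T → - . Y], [T → . ) ) -], [T → . - Y], [Y → . T - c], [Y → . y] }  — shift
  I3: { [T' → T .] }  — accept
  I4: { [Y → T . - c] }  — shift
  I5: { [T → - Y .] }  — reduce
  I6: { [Y → y .] }  — reduce
  I7: { [Y → T - . c] }  — shift
  I8: { [Y → T - c .] }  — reduce
  I9: { [T → ) ) . -] }  — shift
  I10: { [T → ) ) - .] }  — reduce

No state contains both a complete item and a shift item.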